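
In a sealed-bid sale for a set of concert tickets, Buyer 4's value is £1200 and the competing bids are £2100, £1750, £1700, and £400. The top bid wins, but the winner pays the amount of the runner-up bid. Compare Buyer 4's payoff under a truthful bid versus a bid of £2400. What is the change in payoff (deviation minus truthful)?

-£900

The highest competing bid is £2100.
Bidding truthfully at £1200: the top bid is £2100 (a rival), so Buyer 4 loses. Payoff = £0.
Bidding £2400: Buyer 4 has the top bid, wins, and pays the second-highest bid £2100. Payoff = £1200 − £2100 = -£900.
Change = -£900 − £0 = -£900.
This is the dominant-strategy logic: truthful bidding weakly beats any alternative.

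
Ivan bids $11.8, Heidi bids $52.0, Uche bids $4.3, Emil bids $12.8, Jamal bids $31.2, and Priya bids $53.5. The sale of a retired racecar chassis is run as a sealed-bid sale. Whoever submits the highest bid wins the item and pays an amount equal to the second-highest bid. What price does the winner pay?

Sorted high to low: Priya $53.5, then Heidi $52.0, then Jamal $31.2, then Emil $12.8, then Ivan $11.8, then Uche $4.3.
Priya has the highest bid, so Priya wins.
The second-highest bid is $52.0, so that is what Priya pays.

$52.0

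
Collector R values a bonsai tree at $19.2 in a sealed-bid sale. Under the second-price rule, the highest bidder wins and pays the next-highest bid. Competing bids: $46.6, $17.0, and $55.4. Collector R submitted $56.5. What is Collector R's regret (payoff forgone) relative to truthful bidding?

Regret: $36.2.

The highest competing bid is $55.4.
Bidding truthfully at $19.2: the top bid is $55.4 (a rival), so Collector R loses. Payoff = $0.0.
Bidding $56.5: Collector R has the top bid, wins, and pays the second-highest bid $55.4. Payoff = $19.2 − $55.4 = -$36.2.
Regret = truthful payoff − actual payoff = $0.0 − -$36.2 = $36.2.
Deviating from a truthful bid can only lose payoff in a second-price auction — never gain.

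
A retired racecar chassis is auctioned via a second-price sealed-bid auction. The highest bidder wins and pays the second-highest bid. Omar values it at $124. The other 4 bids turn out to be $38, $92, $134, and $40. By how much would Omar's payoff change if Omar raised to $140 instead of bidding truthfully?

Change in payoff: -$10.

The highest competing bid is $134.
Bidding truthfully at $124: the top bid is $134 (a rival), so Omar loses. Payoff = $0.
Bidding $140: Omar has the top bid, wins, and pays the second-highest bid $134. Payoff = $124 − $134 = -$10.
Change = -$10 − $0 = -$10.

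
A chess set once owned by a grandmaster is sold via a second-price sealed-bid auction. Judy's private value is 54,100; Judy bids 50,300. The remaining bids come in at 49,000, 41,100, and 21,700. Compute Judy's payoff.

Highest competing bid: 49,000.
Judy's bid 50,300 is the highest overall, so Judy wins and pays the second-highest bid, 49,000.
Payoff = value − price = 54,100 − 49,000 = 5,100.

5,100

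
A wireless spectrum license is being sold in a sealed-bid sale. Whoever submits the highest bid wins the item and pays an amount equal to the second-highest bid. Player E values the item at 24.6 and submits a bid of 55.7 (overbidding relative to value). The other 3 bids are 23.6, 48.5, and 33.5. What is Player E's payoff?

Payoff = -23.9.

Highest competing bid: 48.5.
Player E's bid 55.7 is the highest overall, so Player E wins and pays the second-highest bid, 48.5.
Payoff = value − price = 24.6 − 48.5 = -23.9.
Overbidding won the item at a price above value — truthful bidding would have avoided this loss.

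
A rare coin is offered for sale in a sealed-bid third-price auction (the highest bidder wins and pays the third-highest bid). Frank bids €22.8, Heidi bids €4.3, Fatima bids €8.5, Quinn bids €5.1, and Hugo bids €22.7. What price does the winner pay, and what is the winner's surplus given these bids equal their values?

Price €8.5; surplus €14.3.

Ranking the bids: Frank €22.8; Hugo €22.7; Fatima €8.5; Quinn €5.1; Heidi €4.3.
Frank is the highest bidder, so Frank wins.
Under the third-price rule, the price is the third-highest bid: €8.5.
Surplus = €22.8 − €8.5 = €14.3.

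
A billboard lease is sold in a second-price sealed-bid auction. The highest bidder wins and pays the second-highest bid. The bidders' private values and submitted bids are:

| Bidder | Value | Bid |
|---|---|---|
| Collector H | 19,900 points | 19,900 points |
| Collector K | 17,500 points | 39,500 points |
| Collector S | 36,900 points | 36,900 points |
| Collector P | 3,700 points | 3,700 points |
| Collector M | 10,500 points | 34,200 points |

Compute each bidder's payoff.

Bids in descending order: Collector K 39,500 points, then Collector S 36,900 points, then Collector M 34,200 points, then Collector H 19,900 points, then Collector P 3,700 points.
Collector K has the top bid and wins; the price is the second-highest bid, 36,900 points.
Collector K's payoff = 17,500 points − 36,900 points = -19,400 points. All other bidders lose, so their payoff is 0.

Payoffs: Collector H 0 points, Collector K -19,400 points, Collector S 0 points, Collector P 0 points, Collector M 0 points.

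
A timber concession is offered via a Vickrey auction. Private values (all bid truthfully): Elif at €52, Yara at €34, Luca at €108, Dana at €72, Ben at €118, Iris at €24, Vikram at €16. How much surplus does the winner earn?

Sorted high to low: Ben €118; Luca €108; Dana €72; Elif €52; Yara €34; Iris €24; Vikram €16.
Ben wins with the top bid and pays the second-highest, €108.
Surplus = €118 − €108 = €10.

€10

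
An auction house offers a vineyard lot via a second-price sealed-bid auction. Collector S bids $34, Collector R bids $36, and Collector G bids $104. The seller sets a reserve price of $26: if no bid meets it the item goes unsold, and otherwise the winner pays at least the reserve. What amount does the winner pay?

Sorted high to low: Collector G $104; Collector R $36; Collector S $34.
Collector G has the highest bid, so Collector G wins.
The second-highest bid is $36, which exceeds the reserve, so that sets the price.

The winner pays $36.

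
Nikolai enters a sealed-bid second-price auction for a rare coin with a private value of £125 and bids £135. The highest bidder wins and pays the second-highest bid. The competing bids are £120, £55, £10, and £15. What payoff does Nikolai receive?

Highest competing bid: £120.
Nikolai's bid £135 is the highest overall, so Nikolai wins and pays the second-highest bid, £120.
Payoff = value − price = £125 − £120 = £5.

Nikolai's payoff: £5.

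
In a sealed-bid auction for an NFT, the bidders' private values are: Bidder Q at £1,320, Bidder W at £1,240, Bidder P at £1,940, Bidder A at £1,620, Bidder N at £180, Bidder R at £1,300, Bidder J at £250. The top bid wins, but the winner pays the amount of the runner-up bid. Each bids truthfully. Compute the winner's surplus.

£320

Sorted high to low: Bidder P £1,940, then Bidder A £1,620, then Bidder Q £1,320, then Bidder R £1,300, then Bidder W £1,240, then Bidder J £250, then Bidder N £180.
Bidder P wins with the top bid and pays the second-highest, £1,620.
Surplus = £1,940 − £1,620 = £320.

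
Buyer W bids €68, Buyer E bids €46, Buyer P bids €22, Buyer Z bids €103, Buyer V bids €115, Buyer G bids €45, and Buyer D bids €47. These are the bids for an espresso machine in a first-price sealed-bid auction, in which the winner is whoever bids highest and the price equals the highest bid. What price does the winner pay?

Ordered from highest: Buyer V €115 > Buyer Z €103 > Buyer W €68 > Buyer D €47 > Buyer E €46 > Buyer G €45 > Buyer P €22.
Buyer V is the highest bidder, so Buyer V wins.
Under the first-price rule, the price is the highest bid: €115.

The winner pays €115.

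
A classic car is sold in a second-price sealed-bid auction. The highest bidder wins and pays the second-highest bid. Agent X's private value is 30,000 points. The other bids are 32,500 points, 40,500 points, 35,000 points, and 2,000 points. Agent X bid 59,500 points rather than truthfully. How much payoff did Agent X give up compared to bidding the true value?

The highest competing bid is 40,500 points.
Bidding truthfully at 30,000 points: the top bid is 40,500 points (a rival), so Agent X loses. Payoff = 0 points.
Bidding 59,500 points: Agent X has the top bid, wins, and pays the second-highest bid 40,500 points. Payoff = 30,000 points − 40,500 points = -10,500 points.
Regret = truthful payoff − actual payoff = 0 points − -10,500 points = 10,500 points.

Payoff forgone: 10,500 points.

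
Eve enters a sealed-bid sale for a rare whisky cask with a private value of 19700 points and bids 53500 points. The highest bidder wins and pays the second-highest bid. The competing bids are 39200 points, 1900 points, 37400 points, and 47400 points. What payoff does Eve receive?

Payoff = -27700 points.

Highest competing bid: 47400 points.
Eve's bid 53500 points is the highest overall, so Eve wins and pays the second-highest bid, 47400 points.
Payoff = value − price = 19700 points − 47400 points = -27700 points.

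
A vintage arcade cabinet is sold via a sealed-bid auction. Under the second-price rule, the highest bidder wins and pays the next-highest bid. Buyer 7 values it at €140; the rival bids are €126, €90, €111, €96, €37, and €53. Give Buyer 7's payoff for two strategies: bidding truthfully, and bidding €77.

(a) €14  (b) €0

The highest competing bid is €126.
Bidding truthfully at €140: Buyer 7 has the top bid, wins, and pays the second-highest bid €126. Payoff = €140 − €126 = €14.
Bidding €77: the top bid is €126 (a rival), so Buyer 7 loses. Payoff = €0.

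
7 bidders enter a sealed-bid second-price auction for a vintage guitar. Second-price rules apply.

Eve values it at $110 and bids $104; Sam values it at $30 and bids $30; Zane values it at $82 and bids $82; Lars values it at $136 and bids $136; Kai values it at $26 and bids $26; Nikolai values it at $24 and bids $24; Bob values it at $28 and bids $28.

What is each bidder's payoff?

Bids in descending order: Lars $136; Eve $104; Zane $82; Sam $30; Bob $28; Kai $26; Nikolai $24.
Lars has the top bid and wins; the price is the second-highest bid, $104.
Lars's payoff = $136 − $104 = $32. All other bidders lose, so their payoff is 0.

Eve $0, Sam $0, Zane $0, Lars $32, Kai $0, Nikolai $0, Bob $0.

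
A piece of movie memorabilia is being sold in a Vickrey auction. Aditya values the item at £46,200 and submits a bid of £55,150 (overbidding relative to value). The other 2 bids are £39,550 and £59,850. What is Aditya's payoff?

Highest competing bid: £59,850.
Aditya's bid £55,150 is not the highest, so Aditya loses, pays nothing, and earns zero payoff.

£0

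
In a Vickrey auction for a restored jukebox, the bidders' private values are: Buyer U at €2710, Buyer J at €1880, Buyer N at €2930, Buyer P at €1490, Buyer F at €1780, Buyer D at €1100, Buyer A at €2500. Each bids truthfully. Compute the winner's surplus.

Bids in descending order: Buyer N €2930 > Buyer U €2710 > Buyer A €2500 > Buyer J €1880 > Buyer F €1780 > Buyer P €1490 > Buyer D €1100.
Buyer N wins with the top bid and pays the second-highest, €2710.
Surplus = €2930 − €2710 = €220.

Winner's surplus: €220.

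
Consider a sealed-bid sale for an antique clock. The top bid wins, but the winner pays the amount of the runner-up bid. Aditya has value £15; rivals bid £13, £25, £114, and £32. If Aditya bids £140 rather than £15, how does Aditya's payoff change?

Payoff change: -£99.

The highest competing bid is £114.
Bidding truthfully at £15: the top bid is £114 (a rival), so Aditya loses. Payoff = £0.
Bidding £140: Aditya has the top bid, wins, and pays the second-highest bid £114. Payoff = £15 − £114 = -£99.
Change = -£99 − £0 = -£99.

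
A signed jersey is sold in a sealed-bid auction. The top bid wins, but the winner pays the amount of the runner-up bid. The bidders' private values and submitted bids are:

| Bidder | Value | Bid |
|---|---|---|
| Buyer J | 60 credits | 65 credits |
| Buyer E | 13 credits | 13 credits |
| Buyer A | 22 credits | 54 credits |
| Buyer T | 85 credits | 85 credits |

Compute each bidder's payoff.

Bids in descending order: Buyer T 85 credits > Buyer J 65 credits > Buyer A 54 credits > Buyer E 13 credits.
Buyer T has the top bid and wins; the price is the second-highest bid, 65 credits.
Buyer T's payoff = 85 credits − 65 credits = 20 credits. All other bidders lose, so their payoff is 0.

Payoffs: Buyer J 0 credits, Buyer E 0 credits, Buyer A 0 credits, Buyer T 20 credits.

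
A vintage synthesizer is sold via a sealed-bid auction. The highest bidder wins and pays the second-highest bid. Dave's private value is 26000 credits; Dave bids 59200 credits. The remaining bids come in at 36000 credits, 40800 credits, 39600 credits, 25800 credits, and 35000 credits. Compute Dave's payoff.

Highest competing bid: 40800 credits.
Dave's bid 59200 credits is the highest overall, so Dave wins and pays the second-highest bid, 40800 credits.
Payoff = value − price = 26000 credits − 40800 credits = -14800 credits.
Overbidding won the item at a price above value — truthful bidding would have avoided this loss.

-14800 credits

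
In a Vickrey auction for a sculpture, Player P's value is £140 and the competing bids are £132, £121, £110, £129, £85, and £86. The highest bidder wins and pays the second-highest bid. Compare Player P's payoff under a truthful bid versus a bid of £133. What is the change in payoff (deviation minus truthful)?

Payoff change: £0.

The highest competing bid is £132.
Bidding truthfully at £140: Player P has the top bid, wins, and pays the second-highest bid £132. Payoff = £140 − £132 = £8.
Bidding £133: Player P has the top bid, wins, and pays the second-highest bid £132. Payoff = £140 − £132 = £8.
Change = £8 − £8 = £0.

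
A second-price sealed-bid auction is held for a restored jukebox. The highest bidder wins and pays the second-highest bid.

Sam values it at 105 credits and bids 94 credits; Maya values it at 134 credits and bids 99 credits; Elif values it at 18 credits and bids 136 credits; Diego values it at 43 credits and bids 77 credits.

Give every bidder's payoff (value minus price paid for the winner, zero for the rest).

Payoffs: Sam 0 credits, Maya 0 credits, Elif -81 credits, Diego 0 credits.

Ordered from highest: Elif 136 credits > Maya 99 credits > Sam 94 credits > Diego 77 credits.
Elif has the top bid and wins; the price is the second-highest bid, 99 credits.
Elif's payoff = 18 credits − 99 credits = -81 credits. All other bidders lose, so their payoff is 0.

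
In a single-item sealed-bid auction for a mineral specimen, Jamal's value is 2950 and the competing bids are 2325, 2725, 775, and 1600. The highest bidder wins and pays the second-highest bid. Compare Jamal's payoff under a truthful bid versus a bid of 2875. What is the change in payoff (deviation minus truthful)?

The highest competing bid is 2725.
Bidding truthfully at 2950: Jamal has the top bid, wins, and pays the second-highest bid 2725. Payoff = 2950 − 2725 = 225.
Bidding 2875: Jamal has the top bid, wins, and pays the second-highest bid 2725. Payoff = 2950 − 2725 = 225.
Change = 225 − 225 = 0.

0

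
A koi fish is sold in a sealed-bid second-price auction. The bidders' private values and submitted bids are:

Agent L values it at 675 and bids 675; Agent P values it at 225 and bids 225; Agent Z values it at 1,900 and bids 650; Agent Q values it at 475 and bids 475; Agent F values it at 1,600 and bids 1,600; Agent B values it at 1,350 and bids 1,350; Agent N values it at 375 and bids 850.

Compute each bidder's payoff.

Bids in descending order: Agent F 1,600, then Agent B 1,350, then Agent N 850, then Agent L 675, then Agent Z 650, then Agent Q 475, then Agent P 225.
Agent F has the top bid and wins; the price is the second-highest bid, 1,350.
Agent F's payoff = 1,600 − 1,350 = 250. All other bidders lose, so their payoff is 0.

Payoffs: Agent L 0, Agent P 0, Agent Z 0, Agent Q 0, Agent F 250, Agent B 0, Agent N 0.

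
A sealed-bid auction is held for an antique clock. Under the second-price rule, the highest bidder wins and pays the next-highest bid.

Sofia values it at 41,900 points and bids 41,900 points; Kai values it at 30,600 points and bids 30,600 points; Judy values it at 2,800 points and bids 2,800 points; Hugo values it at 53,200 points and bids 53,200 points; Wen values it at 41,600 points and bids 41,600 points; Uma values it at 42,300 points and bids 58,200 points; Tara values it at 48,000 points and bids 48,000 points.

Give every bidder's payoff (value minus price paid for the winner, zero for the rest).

Bids in descending order: Uma 58,200 points, then Hugo 53,200 points, then Tara 48,000 points, then Sofia 41,900 points, then Wen 41,600 points, then Kai 30,600 points, then Judy 2,800 points.
Uma has the top bid and wins; the price is the second-highest bid, 53,200 points.
Uma's payoff = 42,300 points − 53,200 points = -10,900 points. All other bidders lose, so their payoff is 0.

Payoffs: Sofia 0 points, Kai 0 points, Judy 0 points, Hugo 0 points, Wen 0 points, Uma -10,900 points, Tara 0 points.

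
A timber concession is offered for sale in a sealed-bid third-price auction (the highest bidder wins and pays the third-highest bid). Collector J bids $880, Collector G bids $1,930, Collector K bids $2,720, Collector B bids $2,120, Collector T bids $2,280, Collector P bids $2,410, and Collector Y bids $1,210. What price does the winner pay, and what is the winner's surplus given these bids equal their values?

The winner pays $2,280 for a surplus of $440.

Ranking the bids: Collector K $2,720, then Collector P $2,410, then Collector T $2,280, then Collector B $2,120, then Collector G $1,930, then Collector Y $1,210, then Collector J $880.
Collector K is the highest bidder, so Collector K wins.
Under the third-price rule, the price is the third-highest bid: $2,280.
Surplus = $2,720 − $2,280 = $440.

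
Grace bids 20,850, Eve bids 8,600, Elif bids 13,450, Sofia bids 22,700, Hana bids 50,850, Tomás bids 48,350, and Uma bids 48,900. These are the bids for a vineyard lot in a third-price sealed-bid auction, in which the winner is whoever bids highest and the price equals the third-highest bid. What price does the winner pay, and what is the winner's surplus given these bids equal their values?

Ranking the bids: Hana 50,850 > Uma 48,900 > Tomás 48,350 > Sofia 22,700 > Grace 20,850 > Elif 13,450 > Eve 8,600.
Hana is the highest bidder, so Hana wins.
Under the third-price rule, the price is the third-highest bid: 48,350.
Surplus = 50,850 − 48,350 = 2,500.

Price 48,350; surplus 2,500.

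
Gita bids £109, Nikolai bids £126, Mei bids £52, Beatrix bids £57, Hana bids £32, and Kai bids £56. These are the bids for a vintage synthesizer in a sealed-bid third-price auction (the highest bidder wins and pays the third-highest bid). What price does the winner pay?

Price paid: £57.

Bids in descending order: Nikolai £126 > Gita £109 > Beatrix £57 > Kai £56 > Mei £52 > Hana £32.
Nikolai is the highest bidder, so Nikolai wins.
Under the third-price rule, the price is the third-highest bid: £57.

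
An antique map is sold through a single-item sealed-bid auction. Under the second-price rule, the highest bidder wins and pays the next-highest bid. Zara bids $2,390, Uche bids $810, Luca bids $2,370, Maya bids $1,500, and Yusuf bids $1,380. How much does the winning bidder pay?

Bids in descending order: Zara $2,390; Luca $2,370; Maya $1,500; Yusuf $1,380; Uche $810.
Zara has the highest bid, so Zara wins.
The second-highest bid is $2,370, so that is what Zara pays.

The winner pays $2,370.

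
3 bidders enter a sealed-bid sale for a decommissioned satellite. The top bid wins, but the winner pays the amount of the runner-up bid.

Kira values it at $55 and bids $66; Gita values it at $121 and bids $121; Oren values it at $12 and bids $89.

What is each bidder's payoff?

Bids in descending order: Gita $121; Oren $89; Kira $66.
Gita has the top bid and wins; the price is the second-highest bid, $89.
Gita's payoff = $121 − $89 = $32. All other bidders lose, so their payoff is 0.

Payoffs: Kira $0, Gita $32, Oren $0.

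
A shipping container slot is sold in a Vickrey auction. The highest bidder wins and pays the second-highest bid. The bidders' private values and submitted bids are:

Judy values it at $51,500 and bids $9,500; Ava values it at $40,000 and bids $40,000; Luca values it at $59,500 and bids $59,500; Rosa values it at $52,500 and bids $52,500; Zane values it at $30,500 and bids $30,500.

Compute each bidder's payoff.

Judy $0, Ava $0, Luca $7,000, Rosa $0, Zane $0.

Ranking the bids: Luca $59,500 > Rosa $52,500 > Ava $40,000 > Zane $30,500 > Judy $9,500.
Luca has the top bid and wins; the price is the second-highest bid, $52,500.
Luca's payoff = $59,500 − $52,500 = $7,000. All other bidders lose, so their payoff is 0.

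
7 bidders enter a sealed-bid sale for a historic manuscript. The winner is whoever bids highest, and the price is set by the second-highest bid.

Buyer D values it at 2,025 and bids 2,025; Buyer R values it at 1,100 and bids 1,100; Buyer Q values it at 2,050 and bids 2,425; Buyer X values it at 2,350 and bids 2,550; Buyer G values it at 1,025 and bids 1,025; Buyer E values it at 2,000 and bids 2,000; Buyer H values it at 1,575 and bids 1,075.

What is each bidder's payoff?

Buyer D 0, Buyer R 0, Buyer Q 0, Buyer X -75, Buyer G 0, Buyer E 0, Buyer H 0.

Ordered from highest: Buyer X 2,550; Buyer Q 2,425; Buyer D 2,025; Buyer E 2,000; Buyer R 1,100; Buyer H 1,075; Buyer G 1,025.
Buyer X has the top bid and wins; the price is the second-highest bid, 2,425.
Buyer X's payoff = 2,350 − 2,425 = -75. All other bidders lose, so their payoff is 0.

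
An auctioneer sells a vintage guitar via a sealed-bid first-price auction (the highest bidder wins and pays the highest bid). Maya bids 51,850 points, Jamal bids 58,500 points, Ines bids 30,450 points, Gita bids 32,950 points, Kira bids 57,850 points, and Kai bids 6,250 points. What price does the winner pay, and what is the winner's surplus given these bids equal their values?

The winner pays 58,500 points for a surplus of 0 points.

Sorted high to low: Jamal 58,500 points, then Kira 57,850 points, then Maya 51,850 points, then Gita 32,950 points, then Ines 30,450 points, then Kai 6,250 points.
Jamal is the highest bidder, so Jamal wins.
Under the first-price rule, the price is the highest bid: 58,500 points.
Surplus = 58,500 points − 58,500 points = 0 points.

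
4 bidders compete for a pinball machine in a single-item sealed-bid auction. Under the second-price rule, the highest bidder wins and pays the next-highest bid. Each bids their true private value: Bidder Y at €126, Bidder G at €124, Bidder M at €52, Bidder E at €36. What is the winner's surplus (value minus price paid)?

Ordered from highest: Bidder Y €126; Bidder G €124; Bidder M €52; Bidder E €36.
Bidder Y wins with the top bid and pays the second-highest, €124.
Surplus = €126 − €124 = €2.

Surplus = €2.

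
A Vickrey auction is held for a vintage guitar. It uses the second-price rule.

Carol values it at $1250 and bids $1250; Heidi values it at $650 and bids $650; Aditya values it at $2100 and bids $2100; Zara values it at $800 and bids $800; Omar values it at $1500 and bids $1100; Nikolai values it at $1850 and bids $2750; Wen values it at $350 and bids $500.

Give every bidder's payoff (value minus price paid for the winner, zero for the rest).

Carol $0, Heidi $0, Aditya $0, Zara $0, Omar $0, Nikolai -$250, Wen $0.

Ranking the bids: Nikolai $2750; Aditya $2100; Carol $1250; Omar $1100; Zara $800; Heidi $650; Wen $500.
Nikolai has the top bid and wins; the price is the second-highest bid, $2100.
Nikolai's payoff = $1850 − $2100 = -$250. All other bidders lose, so their payoff is 0.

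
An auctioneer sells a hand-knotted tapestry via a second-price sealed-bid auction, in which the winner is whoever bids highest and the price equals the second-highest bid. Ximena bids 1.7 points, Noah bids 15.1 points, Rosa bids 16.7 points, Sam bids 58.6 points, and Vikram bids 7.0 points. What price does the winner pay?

Ranking the bids: Sam 58.6 points; Rosa 16.7 points; Noah 15.1 points; Vikram 7.0 points; Ximena 1.7 points.
Sam is the highest bidder, so Sam wins.
Under the second-price rule, the price is the second-highest bid: 16.7 points.

16.7 points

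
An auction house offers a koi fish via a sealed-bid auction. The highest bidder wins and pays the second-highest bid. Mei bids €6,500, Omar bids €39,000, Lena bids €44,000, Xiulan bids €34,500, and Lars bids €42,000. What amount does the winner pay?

Price paid: €42,000.

Sorted high to low: Lena €44,000 > Lars €42,000 > Omar €39,000 > Xiulan €34,500 > Mei €6,500.
Lena has the highest bid, so Lena wins.
The second-highest bid is €42,000, so that is what Lena pays.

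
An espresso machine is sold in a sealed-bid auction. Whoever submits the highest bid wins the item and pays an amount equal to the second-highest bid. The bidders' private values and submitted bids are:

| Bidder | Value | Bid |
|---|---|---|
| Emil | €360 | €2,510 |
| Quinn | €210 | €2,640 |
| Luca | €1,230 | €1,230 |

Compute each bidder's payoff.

Emil €0, Quinn -€2,300, Luca €0.

Sorted high to low: Quinn €2,640 > Emil €2,510 > Luca €1,230.
Quinn has the top bid and wins; the price is the second-highest bid, €2,510.
Quinn's payoff = €210 − €2,510 = -€2,300. All other bidders lose, so their payoff is 0.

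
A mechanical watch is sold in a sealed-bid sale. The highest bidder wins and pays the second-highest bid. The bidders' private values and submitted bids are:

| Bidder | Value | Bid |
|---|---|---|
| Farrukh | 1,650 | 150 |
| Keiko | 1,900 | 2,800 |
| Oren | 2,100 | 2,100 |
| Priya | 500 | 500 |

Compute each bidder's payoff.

Farrukh 0, Keiko -200, Oren 0, Priya 0.

Ordered from highest: Keiko 2,800, then Oren 2,100, then Priya 500, then Farrukh 150.
Keiko has the top bid and wins; the price is the second-highest bid, 2,100.
Keiko's payoff = 1,900 − 2,100 = -200. All other bidders lose, so their payoff is 0.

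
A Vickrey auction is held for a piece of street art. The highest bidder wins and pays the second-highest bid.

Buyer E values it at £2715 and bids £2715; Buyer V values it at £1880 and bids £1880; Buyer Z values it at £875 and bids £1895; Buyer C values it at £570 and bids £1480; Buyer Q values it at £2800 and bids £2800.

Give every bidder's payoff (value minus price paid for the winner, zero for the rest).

Payoffs: Buyer E £0, Buyer V £0, Buyer Z £0, Buyer C £0, Buyer Q £85.

Ranking the bids: Buyer Q £2800; Buyer E £2715; Buyer Z £1895; Buyer V £1880; Buyer C £1480.
Buyer Q has the top bid and wins; the price is the second-highest bid, £2715.
Buyer Q's payoff = £2800 − £2715 = £85. All other bidders lose, so their payoff is 0.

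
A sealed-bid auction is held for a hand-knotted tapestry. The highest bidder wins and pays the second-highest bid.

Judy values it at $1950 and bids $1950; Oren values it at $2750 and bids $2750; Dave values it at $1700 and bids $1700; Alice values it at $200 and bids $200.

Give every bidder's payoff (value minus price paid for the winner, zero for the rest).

Judy $0, Oren $800, Dave $0, Alice $0.

Ordered from highest: Oren $2750; Judy $1950; Dave $1700; Alice $200.
Oren has the top bid and wins; the price is the second-highest bid, $1950.
Oren's payoff = $2750 − $1950 = $800. All other bidders lose, so their payoff is 0.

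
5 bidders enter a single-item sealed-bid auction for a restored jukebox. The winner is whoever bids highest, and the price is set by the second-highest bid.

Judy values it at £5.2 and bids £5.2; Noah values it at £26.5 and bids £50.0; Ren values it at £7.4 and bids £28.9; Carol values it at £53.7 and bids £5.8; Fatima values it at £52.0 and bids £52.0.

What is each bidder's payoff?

Ordered from highest: Fatima £52.0; Noah £50.0; Ren £28.9; Carol £5.8; Judy £5.2.
Fatima has the top bid and wins; the price is the second-highest bid, £50.0.
Fatima's payoff = £52.0 − £50.0 = £2.0. All other bidders lose, so their payoff is 0.

Payoffs: Judy £0.0, Noah £0.0, Ren £0.0, Carol £0.0, Fatima £2.0.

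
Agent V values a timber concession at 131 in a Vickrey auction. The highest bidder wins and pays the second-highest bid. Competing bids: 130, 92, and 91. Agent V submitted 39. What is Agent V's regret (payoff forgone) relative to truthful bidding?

The highest competing bid is 130.
Bidding truthfully at 131: Agent V has the top bid, wins, and pays the second-highest bid 130. Payoff = 131 − 130 = 1.
Bidding 39: the top bid is 130 (a rival), so Agent V loses. Payoff = 0.
Regret = truthful payoff − actual payoff = 1 − 0 = 1.
Deviating from a truthful bid can only lose payoff in a second-price auction — never gain.

Payoff forgone: 1.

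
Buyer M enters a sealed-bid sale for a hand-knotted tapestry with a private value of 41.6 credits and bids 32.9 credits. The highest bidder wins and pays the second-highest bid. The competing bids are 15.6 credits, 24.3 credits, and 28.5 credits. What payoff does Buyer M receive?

Highest competing bid: 28.5 credits.
Buyer M's bid 32.9 credits is the highest overall, so Buyer M wins and pays the second-highest bid, 28.5 credits.
Payoff = value − price = 41.6 credits − 28.5 credits = 13.1 credits.

13.1 credits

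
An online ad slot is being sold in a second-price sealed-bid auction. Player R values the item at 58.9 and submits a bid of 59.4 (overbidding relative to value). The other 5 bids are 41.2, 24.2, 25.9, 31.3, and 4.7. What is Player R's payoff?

Highest competing bid: 41.2.
Player R's bid 59.4 is the highest overall, so Player R wins and pays the second-highest bid, 41.2.
Payoff = value − price = 58.9 − 41.2 = 17.7.

Payoff = 17.7.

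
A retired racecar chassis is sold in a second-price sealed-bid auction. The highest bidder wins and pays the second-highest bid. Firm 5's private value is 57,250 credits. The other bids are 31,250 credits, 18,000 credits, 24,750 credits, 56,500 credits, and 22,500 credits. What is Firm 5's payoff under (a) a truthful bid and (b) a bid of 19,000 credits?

The highest competing bid is 56,500 credits.
Bidding truthfully at 57,250 credits: Firm 5 has the top bid, wins, and pays the second-highest bid 56,500 credits. Payoff = 57,250 credits − 56,500 credits = 750 credits.
Bidding 19,000 credits: the top bid is 56,500 credits (a rival), so Firm 5 loses. Payoff = 0 credits.

(a) 750 credits  (b) 0 credits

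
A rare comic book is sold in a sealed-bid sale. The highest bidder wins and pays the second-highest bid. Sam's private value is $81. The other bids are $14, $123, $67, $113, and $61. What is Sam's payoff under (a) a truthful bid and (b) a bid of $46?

(a) $0  (b) $0

The highest competing bid is $123.
Bidding truthfully at $81: the top bid is $123 (a rival), so Sam loses. Payoff = $0.
Bidding $46: the top bid is $123 (a rival), so Sam loses. Payoff = $0.
The bid only affects whether you win, not the price — here both bids land on the same side of the top rival bid, so the deviation is payoff-neutral.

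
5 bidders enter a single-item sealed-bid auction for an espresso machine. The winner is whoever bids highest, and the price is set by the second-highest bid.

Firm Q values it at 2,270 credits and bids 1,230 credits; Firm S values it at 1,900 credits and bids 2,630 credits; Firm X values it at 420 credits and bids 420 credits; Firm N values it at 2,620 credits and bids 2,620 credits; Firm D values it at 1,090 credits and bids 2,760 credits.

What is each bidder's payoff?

Ordered from highest: Firm D 2,760 credits > Firm S 2,630 credits > Firm N 2,620 credits > Firm Q 1,230 credits > Firm X 420 credits.
Firm D has the top bid and wins; the price is the second-highest bid, 2,630 credits.
Firm D's payoff = 1,090 credits − 2,630 credits = -1,540 credits. All other bidders lose, so their payoff is 0.

Firm Q 0 credits, Firm S 0 credits, Firm X 0 credits, Firm N 0 credits, Firm D -1,540 credits.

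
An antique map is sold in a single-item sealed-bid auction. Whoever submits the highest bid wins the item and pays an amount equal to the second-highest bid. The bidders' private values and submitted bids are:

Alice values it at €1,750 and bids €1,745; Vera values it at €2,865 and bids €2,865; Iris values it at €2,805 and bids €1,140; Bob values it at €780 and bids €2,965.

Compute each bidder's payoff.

Sorted high to low: Bob €2,965; Vera €2,865; Alice €1,745; Iris €1,140.
Bob has the top bid and wins; the price is the second-highest bid, €2,865.
Bob's payoff = €780 − €2,865 = -€2,085. All other bidders lose, so their payoff is 0.

Payoffs: Alice €0, Vera €0, Iris €0, Bob -€2,085.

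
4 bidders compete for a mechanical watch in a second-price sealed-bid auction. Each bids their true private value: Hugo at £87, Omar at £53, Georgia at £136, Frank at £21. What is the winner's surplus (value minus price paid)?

£49

Ranking the bids: Georgia £136 > Hugo £87 > Omar £53 > Frank £21.
Georgia wins with the top bid and pays the second-highest, £87.
Surplus = £136 − £87 = £49.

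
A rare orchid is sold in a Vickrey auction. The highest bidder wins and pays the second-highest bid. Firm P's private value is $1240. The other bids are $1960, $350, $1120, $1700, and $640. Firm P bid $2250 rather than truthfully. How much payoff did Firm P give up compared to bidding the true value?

Payoff forgone: $720.

The highest competing bid is $1960.
Bidding truthfully at $1240: the top bid is $1960 (a rival), so Firm P loses. Payoff = $0.
Bidding $2250: Firm P has the top bid, wins, and pays the second-highest bid $1960. Payoff = $1240 − $1960 = -$720.
Regret = truthful payoff − actual payoff = $0 − -$720 = $720.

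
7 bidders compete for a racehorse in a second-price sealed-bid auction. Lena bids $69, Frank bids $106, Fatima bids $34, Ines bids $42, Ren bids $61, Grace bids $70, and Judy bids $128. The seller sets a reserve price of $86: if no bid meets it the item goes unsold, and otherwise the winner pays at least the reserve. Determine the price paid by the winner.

Ranking the bids: Judy $128; Frank $106; Grace $70; Lena $69; Ren $61; Ines $42; Fatima $34.
Judy has the highest bid, so Judy wins.
The second-highest bid is $106, which exceeds the reserve, so that sets the price.

Price paid: $106.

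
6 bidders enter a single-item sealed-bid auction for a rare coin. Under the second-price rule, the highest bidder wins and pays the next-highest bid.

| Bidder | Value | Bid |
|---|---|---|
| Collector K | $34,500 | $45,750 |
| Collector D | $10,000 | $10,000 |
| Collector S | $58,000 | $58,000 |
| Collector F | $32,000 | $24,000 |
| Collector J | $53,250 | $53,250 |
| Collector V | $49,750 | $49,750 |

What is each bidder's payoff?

Collector K $0, Collector D $0, Collector S $4,750, Collector F $0, Collector J $0, Collector V $0.

Sorted high to low: Collector S $58,000; Collector J $53,250; Collector V $49,750; Collector K $45,750; Collector F $24,000; Collector D $10,000.
Collector S has the top bid and wins; the price is the second-highest bid, $53,250.
Collector S's payoff = $58,000 − $53,250 = $4,750. All other bidders lose, so their payoff is 0.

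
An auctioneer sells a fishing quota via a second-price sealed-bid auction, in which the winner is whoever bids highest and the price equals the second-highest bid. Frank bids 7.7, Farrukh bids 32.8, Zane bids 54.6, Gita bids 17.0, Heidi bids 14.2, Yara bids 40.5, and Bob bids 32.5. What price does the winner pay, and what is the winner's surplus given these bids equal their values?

The winner pays 40.5 for a surplus of 14.1.

Bids in descending order: Zane 54.6, then Yara 40.5, then Farrukh 32.8, then Bob 32.5, then Gita 17.0, then Heidi 14.2, then Frank 7.7.
Zane is the highest bidder, so Zane wins.
Under the second-price rule, the price is the second-highest bid: 40.5.
Surplus = 54.6 − 40.5 = 14.1.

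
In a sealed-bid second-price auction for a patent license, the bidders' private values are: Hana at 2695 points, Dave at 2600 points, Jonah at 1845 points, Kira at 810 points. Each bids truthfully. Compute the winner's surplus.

95 points

Sorted high to low: Hana 2695 points > Dave 2600 points > Jonah 1845 points > Kira 810 points.
Hana wins with the top bid and pays the second-highest, 2600 points.
Surplus = 2695 points − 2600 points = 95 points.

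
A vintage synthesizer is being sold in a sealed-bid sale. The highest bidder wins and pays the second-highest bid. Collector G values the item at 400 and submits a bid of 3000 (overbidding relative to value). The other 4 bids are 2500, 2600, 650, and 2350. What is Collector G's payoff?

Payoff = -2200.

Highest competing bid: 2600.
Collector G's bid 3000 is the highest overall, so Collector G wins and pays the second-highest bid, 2600.
Payoff = value − price = 400 − 2600 = -2200.
Overbidding won the item at a price above value — truthful bidding would have avoided this loss.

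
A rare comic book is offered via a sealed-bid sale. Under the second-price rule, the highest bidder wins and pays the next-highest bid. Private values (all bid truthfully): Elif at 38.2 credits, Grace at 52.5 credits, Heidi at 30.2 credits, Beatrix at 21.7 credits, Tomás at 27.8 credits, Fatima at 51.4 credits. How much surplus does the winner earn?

Surplus = 1.1 credits.

Sorted high to low: Grace 52.5 credits, then Fatima 51.4 credits, then Elif 38.2 credits, then Heidi 30.2 credits, then Tomás 27.8 credits, then Beatrix 21.7 credits.
Grace wins with the top bid and pays the second-highest, 51.4 credits.
Surplus = 52.5 credits − 51.4 credits = 1.1 credits.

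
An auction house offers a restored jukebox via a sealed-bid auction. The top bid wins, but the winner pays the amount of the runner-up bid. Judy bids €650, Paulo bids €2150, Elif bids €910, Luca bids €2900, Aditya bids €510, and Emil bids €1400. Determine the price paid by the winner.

The winner pays €2150.

Ordered from highest: Luca €2900 > Paulo €2150 > Emil €1400 > Elif €910 > Judy €650 > Aditya €510.
Luca has the highest bid, so Luca wins.
The second-highest bid is €2150, so that is what Luca pays.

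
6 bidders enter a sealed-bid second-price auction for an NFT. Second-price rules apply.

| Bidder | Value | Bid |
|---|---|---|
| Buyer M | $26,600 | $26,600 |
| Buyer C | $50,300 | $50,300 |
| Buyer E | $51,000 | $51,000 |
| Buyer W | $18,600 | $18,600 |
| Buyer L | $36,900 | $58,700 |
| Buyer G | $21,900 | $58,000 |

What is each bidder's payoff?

Sorted high to low: Buyer L $58,700; Buyer G $58,000; Buyer E $51,000; Buyer C $50,300; Buyer M $26,600; Buyer W $18,600.
Buyer L has the top bid and wins; the price is the second-highest bid, $58,000.
Buyer L's payoff = $36,900 − $58,000 = -$21,100. All other bidders lose, so their payoff is 0.

Payoffs: Buyer M $0, Buyer C $0, Buyer E $0, Buyer W $0, Buyer L -$21,100, Buyer G $0.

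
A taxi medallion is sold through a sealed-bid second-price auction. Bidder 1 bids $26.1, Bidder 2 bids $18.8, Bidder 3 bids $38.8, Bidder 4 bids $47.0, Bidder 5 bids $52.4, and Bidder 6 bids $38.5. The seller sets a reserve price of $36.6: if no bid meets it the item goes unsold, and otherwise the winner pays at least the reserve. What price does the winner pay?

Bids in descending order: Bidder 5 $52.4 > Bidder 4 $47.0 > Bidder 3 $38.8 > Bidder 6 $38.5 > Bidder 1 $26.1 > Bidder 2 $18.8.
Bidder 5 has the highest bid, so Bidder 5 wins.
The second-highest bid is $47.0, which exceeds the reserve, so that sets the price.

$47.0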